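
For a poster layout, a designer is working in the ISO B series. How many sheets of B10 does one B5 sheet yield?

32

Each ISO step halves the sheet: 1 × B5 → 2 × B6 → 4 × B7 → 8 × B8 → …
From B5 to B10 is 5 halving steps: 2^5 = 32.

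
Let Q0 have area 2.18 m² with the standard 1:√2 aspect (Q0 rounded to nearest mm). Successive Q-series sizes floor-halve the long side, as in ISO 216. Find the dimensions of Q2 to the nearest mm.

621 × 878 mm

Let Q0's short side be w mm. w · w√2 = 2.18 m² = 2,180,000 mm², so w ≈ 1241.6 mm and w√2 ≈ 1755.8 mm → Q0 = 1242 × 1756 mm.
Q1: ⌊1756/2⌋ × 1242 = 878 × 1242 mm
Q2: ⌊1242/2⌋ × 878 = 621 × 878 mm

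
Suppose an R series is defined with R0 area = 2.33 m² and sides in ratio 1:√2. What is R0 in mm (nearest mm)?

Let the short side be w mm. Then w · w√2 = 2.33 m² = 2,330,000 mm².
w² = 2,330,000/√2, so w ≈ 1283.6 mm; long side = w√2 ≈ 1815.2 mm.

1284 × 1815 mm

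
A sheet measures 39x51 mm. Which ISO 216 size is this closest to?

A9 (37 × 52 mm)

Aspect ratio 51/39 ≈ 1.308 (ISO target is √2 ≈ 1.414).
In the A-series (A0 area = 1 m²): A9 = 37 × 52 mm.
Off by 3 mm total — nearest standard size.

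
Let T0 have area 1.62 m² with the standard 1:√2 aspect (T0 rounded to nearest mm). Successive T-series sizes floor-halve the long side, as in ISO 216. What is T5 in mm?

Let T0's short side be w mm. w · w√2 = 1.62 m² = 1,620,000 mm², so w ≈ 1070.3 mm and w√2 ≈ 1513.6 mm → T0 = 1070 × 1514 mm.
T1: ⌊1514/2⌋ × 1070 = 757 × 1070 mm
T2: ⌊1070/2⌋ × 757 = 535 × 757 mm
T3: ⌊757/2⌋ × 535 = 378 × 535 mm
T4: ⌊535/2⌋ × 378 = 267 × 378 mm
T5: ⌊378/2⌋ × 267 = 189 × 267 mm

189 × 267 mm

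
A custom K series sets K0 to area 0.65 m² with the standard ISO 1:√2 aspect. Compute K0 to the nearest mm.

678 × 959 mm

Let the short side be w mm. Then w · w√2 = 0.65 m² = 650,000 mm².
w² = 650,000/√2, so w ≈ 678.0 mm; long side = w√2 ≈ 958.8 mm.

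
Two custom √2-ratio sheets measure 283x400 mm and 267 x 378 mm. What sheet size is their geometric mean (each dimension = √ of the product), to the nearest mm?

275 × 389 mm

Short side: √(283 · 267) = √75561 ≈ 274.9 → 275 mm
Long side: √(400 · 378) = √151200 ≈ 388.8 → 389 mm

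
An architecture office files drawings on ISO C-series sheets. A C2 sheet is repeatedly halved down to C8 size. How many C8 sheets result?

Each ISO step halves the sheet: 1 × C2 → 2 × C3 → 4 × C4 → 8 × C5 → …
From C2 to C8 is 6 halving steps: 2^6 = 64.

64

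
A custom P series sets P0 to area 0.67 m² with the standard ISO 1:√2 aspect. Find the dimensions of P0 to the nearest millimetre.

Let the short side be w mm. Then w · w√2 = 0.67 m² = 670,000 mm².
w² = 670,000/√2, so w ≈ 688.3 mm; long side = w√2 ≈ 973.4 mm.

688 × 973 mm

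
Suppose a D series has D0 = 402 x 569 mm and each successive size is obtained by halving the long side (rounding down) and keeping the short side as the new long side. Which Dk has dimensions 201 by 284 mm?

D0: 402 × 569 mm
D1: 284 × 402 mm
D2: 201 × 284 mm
D3: 142 × 201 mm
→ matches D2.

D2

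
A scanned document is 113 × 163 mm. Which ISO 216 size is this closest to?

Aspect ratio 163/113 ≈ 1.442 (ISO target is √2 ≈ 1.414).
In the C-series (envelope sizes, between A and B): C6 = 114 × 162 mm.
Off by 2 mm total — nearest standard size.

C6 (114 × 162 mm)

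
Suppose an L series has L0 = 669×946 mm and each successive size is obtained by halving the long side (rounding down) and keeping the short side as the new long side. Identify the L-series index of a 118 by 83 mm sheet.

L6

L0: 669 × 946 mm
L1: 473 × 669 mm
L2: 334 × 473 mm
L3: 236 × 334 mm
L4: 167 × 236 mm
L5: 118 × 167 mm
L6: 83 × 118 mm
L7: 59 × 83 mm
→ matches L6.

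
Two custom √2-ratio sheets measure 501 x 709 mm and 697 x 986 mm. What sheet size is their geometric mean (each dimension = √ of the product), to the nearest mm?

591 × 836 mm

Short side: √(501 · 697) = √349197 ≈ 590.9 → 591 mm
Long side: √(709 · 986) = √699074 ≈ 836.1 → 836 mm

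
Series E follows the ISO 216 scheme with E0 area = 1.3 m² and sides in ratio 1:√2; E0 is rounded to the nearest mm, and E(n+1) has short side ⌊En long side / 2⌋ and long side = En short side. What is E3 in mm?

339 × 479 mm

Let E0's short side be w mm. w · w√2 = 1.3 m² = 1,300,000 mm², so w ≈ 958.8 mm and w√2 ≈ 1355.9 mm → E0 = 959 × 1356 mm.
E1: ⌊1356/2⌋ × 959 = 678 × 959 mm
E2: ⌊959/2⌋ × 678 = 479 × 678 mm
E3: ⌊678/2⌋ × 479 = 339 × 479 mm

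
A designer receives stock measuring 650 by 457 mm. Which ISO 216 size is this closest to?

Aspect ratio 650/457 ≈ 1.422 — close to the ISO √2 ≈ 1.414.
In the C-series (envelope sizes, between A and B): C2 = 458 × 648 mm.
Off by 3 mm total — nearest standard size.

C2 (458 × 648 mm)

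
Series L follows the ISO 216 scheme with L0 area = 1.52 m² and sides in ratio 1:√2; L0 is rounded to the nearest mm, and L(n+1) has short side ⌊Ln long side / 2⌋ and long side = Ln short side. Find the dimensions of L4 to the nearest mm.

Let L0's short side be w mm. w · w√2 = 1.52 m² = 1,520,000 mm², so w ≈ 1036.7 mm and w√2 ≈ 1466.2 mm → L0 = 1037 × 1466 mm.
L1: ⌊1466/2⌋ × 1037 = 733 × 1037 mm
L2: ⌊1037/2⌋ × 733 = 518 × 733 mm
L3: ⌊733/2⌋ × 518 = 366 × 518 mm
L4: ⌊518/2⌋ × 366 = 259 × 366 mm

259 × 366 mm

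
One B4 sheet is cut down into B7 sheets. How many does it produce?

8

Each ISO step halves the sheet: 1 × B4 → 2 × B5 → 4 × B6 → 8 × B7
From B4 to B7 is 3 halving steps: 2^3 = 8.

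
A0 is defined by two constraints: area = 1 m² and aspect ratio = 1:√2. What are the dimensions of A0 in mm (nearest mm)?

Let the short side be w mm. Then the long side is w√2 and w · w√2 = 10⁶ mm².
w² = 10⁶/√2, so w = 1000 / 2^(1/4) ≈ 840.9 mm; long side = 1000 · 2^(1/4) ≈ 1189.2 mm.

841 × 1189 mm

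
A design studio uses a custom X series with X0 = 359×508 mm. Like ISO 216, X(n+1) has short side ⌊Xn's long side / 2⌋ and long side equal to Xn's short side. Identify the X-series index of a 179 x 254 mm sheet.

X2

X0: 359 × 508 mm
X1: 254 × 359 mm
X2: 179 × 254 mm
X3: 127 × 179 mm
→ matches X2.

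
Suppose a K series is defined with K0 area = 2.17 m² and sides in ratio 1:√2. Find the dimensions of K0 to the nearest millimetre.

1239 × 1752 mm

Let the short side be w mm. Then w · w√2 = 2.17 m² = 2,170,000 mm².
w² = 2,170,000/√2, so w ≈ 1238.7 mm; long side = w√2 ≈ 1751.8 mm.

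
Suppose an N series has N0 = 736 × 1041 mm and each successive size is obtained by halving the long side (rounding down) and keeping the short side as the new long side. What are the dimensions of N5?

N1 = 520 × 736 mm (from N0 by 1 halving).
N2: ⌊736/2⌋ × 520 = 368 × 520 mm
N3: ⌊520/2⌋ × 368 = 260 × 368 mm
N4: ⌊368/2⌋ × 260 = 184 × 260 mm
N5: ⌊260/2⌋ × 184 = 130 × 184 mm

130 × 184 mm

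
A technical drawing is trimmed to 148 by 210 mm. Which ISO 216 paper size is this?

Aspect ratio 210/148 ≈ 1.419 — close to the ISO √2 ≈ 1.414.
In the A-series (A0 area = 1 m²): A5 = 148 × 210 mm.

A5 (148 × 210 mm)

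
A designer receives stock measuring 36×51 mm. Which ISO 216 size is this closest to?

Aspect ratio 51/36 ≈ 1.417 — close to the ISO √2 ≈ 1.414.
In the A-series (A0 area = 1 m²): A9 = 37 × 52 mm.
Off by 2 mm total — nearest standard size.

A9 (37 × 52 mm)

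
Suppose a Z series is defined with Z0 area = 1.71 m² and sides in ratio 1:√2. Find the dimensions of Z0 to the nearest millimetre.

Let the short side be w mm. Then w · w√2 = 1.71 m² = 1,710,000 mm².
w² = 1,710,000/√2, so w ≈ 1099.6 mm; long side = w√2 ≈ 1555.1 mm.

1100 × 1555 mm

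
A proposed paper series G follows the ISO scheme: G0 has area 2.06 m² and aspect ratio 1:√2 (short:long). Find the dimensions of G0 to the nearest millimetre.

Let the short side be w mm. Then w · w√2 = 2.06 m² = 2,060,000 mm².
w² = 2,060,000/√2, so w ≈ 1206.9 mm; long side = w√2 ≈ 1706.8 mm.

1207 × 1707 mm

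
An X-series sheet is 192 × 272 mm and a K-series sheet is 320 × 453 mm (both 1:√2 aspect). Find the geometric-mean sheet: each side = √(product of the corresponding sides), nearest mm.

Short side: √(192 · 320) = √61440 ≈ 247.9 → 248 mm
Long side: √(272 · 453) = √123216 ≈ 351.0 → 351 mm

248 × 351 mm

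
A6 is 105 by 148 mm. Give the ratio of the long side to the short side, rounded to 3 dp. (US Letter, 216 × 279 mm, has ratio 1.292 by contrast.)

148 / 105 = 1.410
ISO 216 targets √2 ≈ 1.414; the -0.005 deviation is from mm rounding.

1.410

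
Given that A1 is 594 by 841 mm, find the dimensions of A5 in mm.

148 × 210 mm

A2: ⌊841/2⌋ × 594 = 420 × 594 mm
A3: ⌊594/2⌋ × 420 = 297 × 420 mm
A4: ⌊420/2⌋ × 297 = 210 × 297 mm
A5: ⌊297/2⌋ × 210 = 148 × 210 mm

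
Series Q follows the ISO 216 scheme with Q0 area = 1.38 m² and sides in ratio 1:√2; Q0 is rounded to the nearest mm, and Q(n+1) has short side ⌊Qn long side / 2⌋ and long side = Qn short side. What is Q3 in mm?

349 × 494 mm

Let Q0's short side be w mm. w · w√2 = 1.38 m² = 1,380,000 mm², so w ≈ 987.8 mm and w√2 ≈ 1397.0 mm → Q0 = 988 × 1397 mm.
Q1: ⌊1397/2⌋ × 988 = 698 × 988 mm
Q2: ⌊988/2⌋ × 698 = 494 × 698 mm
Q3: ⌊698/2⌋ × 494 = 349 × 494 mm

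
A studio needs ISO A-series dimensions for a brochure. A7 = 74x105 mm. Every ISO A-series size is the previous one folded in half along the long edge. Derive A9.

37 × 52 mm

A8: ⌊105/2⌋ × 74 = 52 × 74 mm
A9: ⌊74/2⌋ × 52 = 37 × 52 mm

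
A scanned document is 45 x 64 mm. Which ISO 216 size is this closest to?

Aspect ratio 64/45 ≈ 1.422 — close to the ISO √2 ≈ 1.414.
In the B-series (B0 = 1000 × 1414 mm): B9 = 44 × 62 mm.
Off by 3 mm total — nearest standard size.

B9 (44 × 62 mm)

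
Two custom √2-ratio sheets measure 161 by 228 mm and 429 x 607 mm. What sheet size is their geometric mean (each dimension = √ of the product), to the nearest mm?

263 × 372 mm

Short side: √(161 · 429) = √69069 ≈ 262.8 → 263 mm
Long side: √(228 · 607) = √138396 ≈ 372.0 → 372 mm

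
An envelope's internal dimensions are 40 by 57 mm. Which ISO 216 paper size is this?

Aspect ratio 57/40 ≈ 1.425 — close to the ISO √2 ≈ 1.414.
In the C-series (envelope sizes, between A and B): C9 = 40 × 57 mm.

C9 (40 × 57 mm)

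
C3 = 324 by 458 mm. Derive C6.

114 × 162 mm

C4: ⌊458/2⌋ × 324 = 229 × 324 mm
C5: ⌊324/2⌋ × 229 = 162 × 229 mm
C6: ⌊229/2⌋ × 162 = 114 × 162 mm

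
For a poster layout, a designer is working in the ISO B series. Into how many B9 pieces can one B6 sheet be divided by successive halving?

8

B6 = 125 × 176 mm; B9 = 44 × 62 mm.
Each halving step doubles the count; 3 steps from B6 to B9.
2^3 = 8.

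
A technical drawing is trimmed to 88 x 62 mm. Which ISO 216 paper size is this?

B8 (62 × 88 mm)

Aspect ratio 88/62 ≈ 1.419 — close to the ISO √2 ≈ 1.414.
In the B-series (B0 = 1000 × 1414 mm): B8 = 62 × 88 mm.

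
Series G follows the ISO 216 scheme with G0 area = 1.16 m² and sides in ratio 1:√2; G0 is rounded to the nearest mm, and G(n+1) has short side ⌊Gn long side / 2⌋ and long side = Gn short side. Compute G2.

Let G0's short side be w mm. w · w√2 = 1.16 m² = 1,160,000 mm², so w ≈ 905.7 mm and w√2 ≈ 1280.8 mm → G0 = 906 × 1281 mm.
G1: ⌊1281/2⌋ × 906 = 640 × 906 mm
G2: ⌊906/2⌋ × 640 = 453 × 640 mm

453 × 640 mm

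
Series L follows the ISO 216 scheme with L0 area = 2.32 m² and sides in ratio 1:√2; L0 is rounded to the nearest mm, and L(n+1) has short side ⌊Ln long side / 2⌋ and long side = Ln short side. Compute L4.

320 × 452 mm

Let L0's short side be w mm. w · w√2 = 2.32 m² = 2,320,000 mm², so w ≈ 1280.8 mm and w√2 ≈ 1811.3 mm → L0 = 1281 × 1811 mm.
L1: ⌊1811/2⌋ × 1281 = 905 × 1281 mm
L2: ⌊1281/2⌋ × 905 = 640 × 905 mm
L3: ⌊905/2⌋ × 640 = 452 × 640 mm
L4: ⌊640/2⌋ × 452 = 320 × 452 mm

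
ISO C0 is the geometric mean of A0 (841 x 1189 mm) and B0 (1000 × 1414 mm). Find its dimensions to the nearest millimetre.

917 × 1297 mm

Short: √(841 · 1000) = √841000 ≈ 917.1 mm.
Long: √(1189 · 1414) = √1681246 ≈ 1296.6 mm.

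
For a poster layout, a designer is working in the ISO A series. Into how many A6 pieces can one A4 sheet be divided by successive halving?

4

A4 = 210 × 297 mm; A6 = 105 × 148 mm.
Each halving step doubles the count; 2 steps from A4 to A6.
2^2 = 4.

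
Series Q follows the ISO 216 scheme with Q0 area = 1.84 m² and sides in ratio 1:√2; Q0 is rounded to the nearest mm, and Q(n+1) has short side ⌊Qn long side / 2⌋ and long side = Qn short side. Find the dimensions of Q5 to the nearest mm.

201 × 285 mm

Let Q0's short side be w mm. w · w√2 = 1.84 m² = 1,840,000 mm², so w ≈ 1140.6 mm and w√2 ≈ 1613.1 mm → Q0 = 1141 × 1613 mm.
Q1: ⌊1613/2⌋ × 1141 = 806 × 1141 mm
Q2: ⌊1141/2⌋ × 806 = 570 × 806 mm
Q3: ⌊806/2⌋ × 570 = 403 × 570 mm
Q4: ⌊570/2⌋ × 403 = 285 × 403 mm
Q5: ⌊403/2⌋ × 285 = 201 × 285 mm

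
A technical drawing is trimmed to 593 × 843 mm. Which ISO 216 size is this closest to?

A1 (594 × 841 mm)

Aspect ratio 843/593 ≈ 1.422 — close to the ISO √2 ≈ 1.414.
In the A-series (A0 area = 1 m²): A1 = 594 × 841 mm.
Off by 3 mm total — nearest standard size.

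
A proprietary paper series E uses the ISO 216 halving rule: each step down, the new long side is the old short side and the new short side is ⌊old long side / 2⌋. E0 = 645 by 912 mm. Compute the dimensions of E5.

114 × 161 mm

E1: ⌊912/2⌋ × 645 = 456 × 645 mm
E2: ⌊645/2⌋ × 456 = 322 × 456 mm
E3: ⌊456/2⌋ × 322 = 228 × 322 mm
E4: ⌊322/2⌋ × 228 = 161 × 228 mm
E5: ⌊228/2⌋ × 161 = 114 × 161 mm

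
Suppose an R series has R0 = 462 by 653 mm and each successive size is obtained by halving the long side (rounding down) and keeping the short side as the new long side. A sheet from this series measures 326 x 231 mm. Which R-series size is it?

R2

R0: 462 × 653 mm
R1: 326 × 462 mm
R2: 231 × 326 mm
R3: 163 × 231 mm
→ matches R2.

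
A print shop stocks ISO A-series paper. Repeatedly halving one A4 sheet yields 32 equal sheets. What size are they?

A9

32 = 2^5, so 5 halving steps.
A4 → A5 → … → A9 after 5 steps.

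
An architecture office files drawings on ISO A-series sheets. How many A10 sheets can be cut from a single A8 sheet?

4

A8 = 52 × 74 mm; A10 = 26 × 37 mm.
Each halving step doubles the count; 2 steps from A8 to A10.
2^2 = 4.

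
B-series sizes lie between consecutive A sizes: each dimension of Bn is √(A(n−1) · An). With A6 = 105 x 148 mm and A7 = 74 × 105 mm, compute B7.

Short side: √(105 · 74) = √7770 ≈ 88.1 → 88 mm
Long side: √(148 · 105) = √15540 ≈ 124.7 → 125 mm

88 × 125 mm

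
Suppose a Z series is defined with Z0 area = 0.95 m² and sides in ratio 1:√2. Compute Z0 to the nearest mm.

Let the short side be w mm. Then w · w√2 = 0.95 m² = 950,000 mm².
w² = 950,000/√2, so w ≈ 819.6 mm; long side = w√2 ≈ 1159.1 mm.

820 × 1159 mm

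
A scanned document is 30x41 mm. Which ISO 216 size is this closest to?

Aspect ratio 41/30 ≈ 1.367 (ISO target is √2 ≈ 1.414).
In the C-series (envelope sizes, between A and B): C10 = 28 × 40 mm.
Off by 3 mm total — nearest standard size.

C10 (28 × 40 mm)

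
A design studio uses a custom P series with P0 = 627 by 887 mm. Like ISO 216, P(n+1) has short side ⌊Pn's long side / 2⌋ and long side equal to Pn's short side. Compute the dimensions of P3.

221 × 313 mm

P1: ⌊887/2⌋ × 627 = 443 × 627 mm
P2: ⌊627/2⌋ × 443 = 313 × 443 mm
P3: ⌊443/2⌋ × 313 = 221 × 313 mm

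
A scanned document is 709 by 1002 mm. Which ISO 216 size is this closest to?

Aspect ratio 1002/709 ≈ 1.413 — close to the ISO √2 ≈ 1.414.
In the B-series (B0 = 1000 × 1414 mm): B1 = 707 × 1000 mm.
Off by 4 mm total — nearest standard size.

B1 (707 × 1000 mm)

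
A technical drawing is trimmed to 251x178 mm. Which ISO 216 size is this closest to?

B5 (176 × 250 mm)

Aspect ratio 251/178 ≈ 1.410 — close to the ISO √2 ≈ 1.414.
In the B-series (B0 = 1000 × 1414 mm): B5 = 176 × 250 mm.
Off by 3 mm total — nearest standard size.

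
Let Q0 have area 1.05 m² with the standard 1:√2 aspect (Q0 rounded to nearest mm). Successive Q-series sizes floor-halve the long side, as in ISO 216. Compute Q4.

215 × 304 mm

Let Q0's short side be w mm. w · w√2 = 1.05 m² = 1,050,000 mm², so w ≈ 861.7 mm and w√2 ≈ 1218.6 mm → Q0 = 862 × 1219 mm.
Q1: ⌊1219/2⌋ × 862 = 609 × 862 mm
Q2: ⌊862/2⌋ × 609 = 431 × 609 mm
Q3: ⌊609/2⌋ × 431 = 304 × 431 mm
Q4: ⌊431/2⌋ × 304 = 215 × 304 mm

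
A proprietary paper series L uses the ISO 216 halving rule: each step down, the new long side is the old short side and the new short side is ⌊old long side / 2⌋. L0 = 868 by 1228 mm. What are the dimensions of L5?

153 × 217 mm

L1: ⌊1228/2⌋ × 868 = 614 × 868 mm
L2: ⌊868/2⌋ × 614 = 434 × 614 mm
L3: ⌊614/2⌋ × 434 = 307 × 434 mm
L4: ⌊434/2⌋ × 307 = 217 × 307 mm
L5: ⌊307/2⌋ × 217 = 153 × 217 mm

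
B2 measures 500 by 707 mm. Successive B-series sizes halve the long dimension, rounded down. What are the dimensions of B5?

176 × 250 mm

B3: ⌊707/2⌋ × 500 = 353 × 500 mm
B4: ⌊500/2⌋ × 353 = 250 × 353 mm
B5: ⌊353/2⌋ × 250 = 176 × 250 mm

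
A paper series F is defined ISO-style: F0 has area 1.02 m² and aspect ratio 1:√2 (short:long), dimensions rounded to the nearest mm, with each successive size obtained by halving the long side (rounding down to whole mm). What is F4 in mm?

212 × 300 mm

Let F0's short side be w mm. w · w√2 = 1.02 m² = 1,020,000 mm², so w ≈ 849.3 mm and w√2 ≈ 1201.0 mm → F0 = 849 × 1201 mm.
F1: ⌊1201/2⌋ × 849 = 600 × 849 mm
F2: ⌊849/2⌋ × 600 = 424 × 600 mm
F3: ⌊600/2⌋ × 424 = 300 × 424 mm
F4: ⌊424/2⌋ × 300 = 212 × 300 mm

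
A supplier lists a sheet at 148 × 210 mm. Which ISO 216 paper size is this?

A5 (148 × 210 mm)

Aspect ratio 210/148 ≈ 1.419 — close to the ISO √2 ≈ 1.414.
In the A-series (A0 area = 1 m²): A5 = 148 × 210 mm.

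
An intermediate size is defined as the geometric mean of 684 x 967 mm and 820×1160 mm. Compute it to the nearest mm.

Short side: √(684 · 820) = √560880 ≈ 748.9 → 749 mm
Long side: √(967 · 1160) = √1121720 ≈ 1059.1 → 1059 mm

749 × 1059 mm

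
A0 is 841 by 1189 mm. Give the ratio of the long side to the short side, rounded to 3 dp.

1.414

1189 / 841 = 1.414
Matches √2 ≈ 1.414 — the ISO 216 defining ratio.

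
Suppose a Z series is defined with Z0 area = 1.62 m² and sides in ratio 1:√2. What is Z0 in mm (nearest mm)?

1070 × 1514 mm

Let the short side be w mm. Then w · w√2 = 1.62 m² = 1,620,000 mm².
w² = 1,620,000/√2, so w ≈ 1070.3 mm; long side = w√2 ≈ 1513.6 mm.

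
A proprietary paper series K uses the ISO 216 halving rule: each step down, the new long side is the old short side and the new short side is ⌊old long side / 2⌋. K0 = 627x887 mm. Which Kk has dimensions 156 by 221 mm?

K4

K0: 627 × 887 mm
K1: 443 × 627 mm
K2: 313 × 443 mm
K3: 221 × 313 mm
K4: 156 × 221 mm
K5: 110 × 156 mm
→ matches K4.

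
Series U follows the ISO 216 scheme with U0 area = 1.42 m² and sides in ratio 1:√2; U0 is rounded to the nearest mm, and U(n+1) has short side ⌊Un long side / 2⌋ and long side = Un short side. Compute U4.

Let U0's short side be w mm. w · w√2 = 1.42 m² = 1,420,000 mm², so w ≈ 1002.0 mm and w√2 ≈ 1417.1 mm → U0 = 1002 × 1417 mm.
U1: ⌊1417/2⌋ × 1002 = 708 × 1002 mm
U2: ⌊1002/2⌋ × 708 = 501 × 708 mm
U3: ⌊708/2⌋ × 501 = 354 × 501 mm
U4: ⌊501/2⌋ × 354 = 250 × 354 mm

250 × 354 mm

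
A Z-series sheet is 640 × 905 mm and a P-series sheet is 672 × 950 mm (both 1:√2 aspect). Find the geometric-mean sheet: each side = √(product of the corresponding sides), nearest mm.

Short side: √(640 · 672) = √430080 ≈ 655.8 → 656 mm
Long side: √(905 · 950) = √859750 ≈ 927.2 → 927 mm

656 × 927 mm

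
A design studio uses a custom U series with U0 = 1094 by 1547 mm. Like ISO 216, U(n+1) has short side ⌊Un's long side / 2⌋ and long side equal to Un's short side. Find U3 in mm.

386 × 547 mm

U1: ⌊1547/2⌋ × 1094 = 773 × 1094 mm
U2: ⌊1094/2⌋ × 773 = 547 × 773 mm
U3: ⌊773/2⌋ × 547 = 386 × 547 mm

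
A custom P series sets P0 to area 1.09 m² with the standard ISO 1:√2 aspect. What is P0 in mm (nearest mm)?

878 × 1242 mm

Let the short side be w mm. Then w · w√2 = 1.09 m² = 1,090,000 mm².
w² = 1,090,000/√2, so w ≈ 877.9 mm; long side = w√2 ≈ 1241.6 mm.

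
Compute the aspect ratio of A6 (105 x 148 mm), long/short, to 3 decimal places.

148 / 105 = 1.410
ISO 216 targets √2 ≈ 1.414; the -0.005 deviation is from mm rounding.

1.410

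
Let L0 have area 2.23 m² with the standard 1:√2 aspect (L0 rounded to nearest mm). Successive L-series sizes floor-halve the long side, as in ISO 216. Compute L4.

Let L0's short side be w mm. w · w√2 = 2.23 m² = 2,230,000 mm², so w ≈ 1255.7 mm and w√2 ≈ 1775.9 mm → L0 = 1256 × 1776 mm.
L1: ⌊1776/2⌋ × 1256 = 888 × 1256 mm
L2: ⌊1256/2⌋ × 888 = 628 × 888 mm
L3: ⌊888/2⌋ × 628 = 444 × 628 mm
L4: ⌊628/2⌋ × 444 = 314 × 444 mm

314 × 444 mm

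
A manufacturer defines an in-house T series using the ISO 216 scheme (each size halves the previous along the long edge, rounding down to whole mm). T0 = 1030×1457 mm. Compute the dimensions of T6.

128 × 182 mm

T1: ⌊1457/2⌋ × 1030 = 728 × 1030 mm
T2: ⌊1030/2⌋ × 728 = 515 × 728 mm
T3: ⌊728/2⌋ × 515 = 364 × 515 mm
T4: ⌊515/2⌋ × 364 = 257 × 364 mm
T5: ⌊364/2⌋ × 257 = 182 × 257 mm
T6: ⌊257/2⌋ × 182 = 128 × 182 mm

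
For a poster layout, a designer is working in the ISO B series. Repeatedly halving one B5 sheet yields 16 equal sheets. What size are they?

16 = 2^4, so 4 halving steps.
B5 → B6 → … → B9 after 4 steps.

B9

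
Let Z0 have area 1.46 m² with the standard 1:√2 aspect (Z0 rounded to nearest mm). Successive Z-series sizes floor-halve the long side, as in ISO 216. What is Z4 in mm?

254 × 359 mm

Let Z0's short side be w mm. w · w√2 = 1.46 m² = 1,460,000 mm², so w ≈ 1016.1 mm and w√2 ≈ 1436.9 mm → Z0 = 1016 × 1437 mm.
Z1: ⌊1437/2⌋ × 1016 = 718 × 1016 mm
Z2: ⌊1016/2⌋ × 718 = 508 × 718 mm
Z3: ⌊718/2⌋ × 508 = 359 × 508 mm
Z4: ⌊508/2⌋ × 359 = 254 × 359 mm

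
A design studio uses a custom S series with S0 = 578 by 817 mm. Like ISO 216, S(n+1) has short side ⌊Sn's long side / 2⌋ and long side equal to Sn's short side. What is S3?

S1: ⌊817/2⌋ × 578 = 408 × 578 mm
S2: ⌊578/2⌋ × 408 = 289 × 408 mm
S3: ⌊408/2⌋ × 289 = 204 × 289 mm

204 × 289 mm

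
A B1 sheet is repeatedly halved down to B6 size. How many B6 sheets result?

32

Each ISO step halves the sheet: 1 × B1 → 2 × B2 → 4 × B3 → 8 × B4 → …
From B1 to B6 is 5 halving steps: 2^5 = 32.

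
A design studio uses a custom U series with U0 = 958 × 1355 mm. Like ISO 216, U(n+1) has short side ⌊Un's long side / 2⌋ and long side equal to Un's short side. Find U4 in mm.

239 × 338 mm

U1: ⌊1355/2⌋ × 958 = 677 × 958 mm
U2: ⌊958/2⌋ × 677 = 479 × 677 mm
U3: ⌊677/2⌋ × 479 = 338 × 479 mm
U4: ⌊479/2⌋ × 338 = 239 × 338 mm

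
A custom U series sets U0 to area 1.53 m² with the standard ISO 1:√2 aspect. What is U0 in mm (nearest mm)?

1040 × 1471 mm

Let the short side be w mm. Then w · w√2 = 1.53 m² = 1,530,000 mm².
w² = 1,530,000/√2, so w ≈ 1040.1 mm; long side = w√2 ≈ 1471.0 mm.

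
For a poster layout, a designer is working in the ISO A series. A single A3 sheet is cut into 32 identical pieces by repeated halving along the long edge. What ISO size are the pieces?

A8

32 = 2^5, so 5 halving steps.
A3 → A4 → … → A8 after 5 steps.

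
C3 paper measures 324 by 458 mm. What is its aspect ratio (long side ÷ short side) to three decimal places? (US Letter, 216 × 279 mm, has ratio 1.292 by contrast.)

1.414

458 / 324 = 1.414
Matches √2 ≈ 1.414 — the ISO 216 defining ratio.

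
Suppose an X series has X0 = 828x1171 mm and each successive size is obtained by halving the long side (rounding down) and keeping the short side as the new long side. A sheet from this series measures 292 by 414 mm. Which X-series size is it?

X0: 828 × 1171 mm
X1: 585 × 828 mm
X2: 414 × 585 mm
X3: 292 × 414 mm
X4: 207 × 292 mm
→ matches X3.

X3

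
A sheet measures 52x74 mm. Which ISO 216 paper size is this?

Aspect ratio 74/52 ≈ 1.423 — close to the ISO √2 ≈ 1.414.
In the A-series (A0 area = 1 m²): A8 = 52 × 74 mm.

A8 (52 × 74 mm)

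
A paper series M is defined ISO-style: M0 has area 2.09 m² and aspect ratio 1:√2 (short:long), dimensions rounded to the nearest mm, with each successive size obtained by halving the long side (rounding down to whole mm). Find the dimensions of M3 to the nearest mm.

Let M0's short side be w mm. w · w√2 = 2.09 m² = 2,090,000 mm², so w ≈ 1215.7 mm and w√2 ≈ 1719.2 mm → M0 = 1216 × 1719 mm.
M1: ⌊1719/2⌋ × 1216 = 859 × 1216 mm
M2: ⌊1216/2⌋ × 859 = 608 × 859 mm
M3: ⌊859/2⌋ × 608 = 429 × 608 mm

429 × 608 mm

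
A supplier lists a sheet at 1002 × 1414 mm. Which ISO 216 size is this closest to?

B0 (1000 × 1414 mm)

Aspect ratio 1414/1002 ≈ 1.411 — close to the ISO √2 ≈ 1.414.
In the B-series (B0 = 1000 × 1414 mm): B0 = 1000 × 1414 mm.
Off by 2 mm total — nearest standard size.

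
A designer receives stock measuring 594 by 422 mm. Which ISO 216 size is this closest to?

A2 (420 × 594 mm)

Aspect ratio 594/422 ≈ 1.408 — close to the ISO √2 ≈ 1.414.
In the A-series (A0 area = 1 m²): A2 = 420 × 594 mm.
Off by 2 mm total — nearest standard size.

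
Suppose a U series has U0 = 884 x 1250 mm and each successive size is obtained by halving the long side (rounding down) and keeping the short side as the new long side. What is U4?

221 × 312 mm

U1 = 625 × 884 mm (from U0 by 1 halving).
U2: ⌊884/2⌋ × 625 = 442 × 625 mm
U3: ⌊625/2⌋ × 442 = 312 × 442 mm
U4: ⌊442/2⌋ × 312 = 221 × 312 mm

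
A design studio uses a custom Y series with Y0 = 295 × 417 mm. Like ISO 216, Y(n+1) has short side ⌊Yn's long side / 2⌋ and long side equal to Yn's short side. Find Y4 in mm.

73 × 104 mm

Y1: ⌊417/2⌋ × 295 = 208 × 295 mm
Y2: ⌊295/2⌋ × 208 = 147 × 208 mm
Y3: ⌊208/2⌋ × 147 = 104 × 147 mm
Y4: ⌊147/2⌋ × 104 = 73 × 104 mm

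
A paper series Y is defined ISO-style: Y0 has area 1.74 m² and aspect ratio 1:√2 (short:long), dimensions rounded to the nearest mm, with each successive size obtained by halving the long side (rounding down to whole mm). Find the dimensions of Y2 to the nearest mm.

554 × 784 mm

Let Y0's short side be w mm. w · w√2 = 1.74 m² = 1,740,000 mm², so w ≈ 1109.2 mm and w√2 ≈ 1568.7 mm → Y0 = 1109 × 1569 mm.
Y1: ⌊1569/2⌋ × 1109 = 784 × 1109 mm
Y2: ⌊1109/2⌋ × 784 = 554 × 784 mm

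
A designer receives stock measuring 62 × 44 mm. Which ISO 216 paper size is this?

Aspect ratio 62/44 ≈ 1.409 — close to the ISO √2 ≈ 1.414.
In the B-series (B0 = 1000 × 1414 mm): B9 = 44 × 62 mm.

B9 (44 × 62 mm)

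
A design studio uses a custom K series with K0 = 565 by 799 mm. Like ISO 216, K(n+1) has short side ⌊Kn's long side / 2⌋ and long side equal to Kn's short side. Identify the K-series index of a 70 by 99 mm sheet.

K6

K0: 565 × 799 mm
K1: 399 × 565 mm
K2: 282 × 399 mm
K3: 199 × 282 mm
K4: 141 × 199 mm
K5: 99 × 141 mm
K6: 70 × 99 mm
K7: 49 × 70 mm
→ matches K6.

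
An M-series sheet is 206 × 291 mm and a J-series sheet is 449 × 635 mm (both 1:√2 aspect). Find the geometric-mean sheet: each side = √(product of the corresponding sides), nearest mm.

Short side: √(206 · 449) = √92494 ≈ 304.1 → 304 mm
Long side: √(291 · 635) = √184785 ≈ 429.9 → 430 mm

304 × 430 mm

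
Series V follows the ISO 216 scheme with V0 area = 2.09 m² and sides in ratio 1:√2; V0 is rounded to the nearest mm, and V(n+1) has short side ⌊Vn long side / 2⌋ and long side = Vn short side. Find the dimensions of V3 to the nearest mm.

429 × 608 mm

Let V0's short side be w mm. w · w√2 = 2.09 m² = 2,090,000 mm², so w ≈ 1215.7 mm and w√2 ≈ 1719.2 mm → V0 = 1216 × 1719 mm.
V1: ⌊1719/2⌋ × 1216 = 859 × 1216 mm
V2: ⌊1216/2⌋ × 859 = 608 × 859 mm
V3: ⌊859/2⌋ × 608 = 429 × 608 mm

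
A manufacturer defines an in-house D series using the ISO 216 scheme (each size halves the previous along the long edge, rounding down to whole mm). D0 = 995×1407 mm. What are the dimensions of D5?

175 × 248 mm

D1: ⌊1407/2⌋ × 995 = 703 × 995 mm
D2: ⌊995/2⌋ × 703 = 497 × 703 mm
D3: ⌊703/2⌋ × 497 = 351 × 497 mm
D4: ⌊497/2⌋ × 351 = 248 × 351 mm
D5: ⌊351/2⌋ × 248 = 175 × 248 mm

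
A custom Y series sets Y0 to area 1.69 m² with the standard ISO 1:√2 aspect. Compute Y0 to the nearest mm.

Let the short side be w mm. Then w · w√2 = 1.69 m² = 1,690,000 mm².
w² = 1,690,000/√2, so w ≈ 1093.2 mm; long side = w√2 ≈ 1546.0 mm.

1093 × 1546 mm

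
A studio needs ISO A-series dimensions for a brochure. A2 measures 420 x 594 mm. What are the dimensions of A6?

105 × 148 mm

A3: ⌊594/2⌋ × 420 = 297 × 420 mm
A4: ⌊420/2⌋ × 297 = 210 × 297 mm
A5: ⌊297/2⌋ × 210 = 148 × 210 mm
A6: ⌊210/2⌋ × 148 = 105 × 148 mm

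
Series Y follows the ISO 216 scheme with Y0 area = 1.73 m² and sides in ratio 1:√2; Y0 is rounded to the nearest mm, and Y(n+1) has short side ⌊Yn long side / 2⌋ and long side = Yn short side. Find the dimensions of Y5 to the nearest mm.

195 × 276 mm

Let Y0's short side be w mm. w · w√2 = 1.73 m² = 1,730,000 mm², so w ≈ 1106.0 mm and w√2 ≈ 1564.2 mm → Y0 = 1106 × 1564 mm.
Y1: ⌊1564/2⌋ × 1106 = 782 × 1106 mm
Y2: ⌊1106/2⌋ × 782 = 553 × 782 mm
Y3: ⌊782/2⌋ × 553 = 391 × 553 mm
Y4: ⌊553/2⌋ × 391 = 276 × 391 mm
Y5: ⌊391/2⌋ × 276 = 195 × 276 mm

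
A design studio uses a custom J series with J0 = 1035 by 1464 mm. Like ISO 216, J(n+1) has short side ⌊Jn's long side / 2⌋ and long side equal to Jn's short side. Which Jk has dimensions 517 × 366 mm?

J0: 1035 × 1464 mm
J1: 732 × 1035 mm
J2: 517 × 732 mm
J3: 366 × 517 mm
J4: 258 × 366 mm
→ matches J3.

J3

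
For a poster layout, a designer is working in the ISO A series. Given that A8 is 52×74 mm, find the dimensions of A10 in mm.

A9: ⌊74/2⌋ × 52 = 37 × 52 mm
A10: ⌊52/2⌋ × 37 = 26 × 37 mm

26 × 37 mm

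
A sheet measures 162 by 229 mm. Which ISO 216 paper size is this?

C5 (162 × 229 mm)

Aspect ratio 229/162 ≈ 1.414 — close to the ISO √2 ≈ 1.414.
In the C-series (envelope sizes, between A and B): C5 = 162 × 229 mm.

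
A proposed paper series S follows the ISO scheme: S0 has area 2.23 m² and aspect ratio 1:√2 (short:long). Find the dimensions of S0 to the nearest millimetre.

1256 × 1776 mm

Let the short side be w mm. Then w · w√2 = 2.23 m² = 2,230,000 mm².
w² = 2,230,000/√2, so w ≈ 1255.7 mm; long side = w√2 ≈ 1775.9 mm.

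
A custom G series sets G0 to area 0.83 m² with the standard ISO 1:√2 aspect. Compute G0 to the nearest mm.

Let the short side be w mm. Then w · w√2 = 0.83 m² = 830,000 mm².
w² = 830,000/√2, so w ≈ 766.1 mm; long side = w√2 ≈ 1083.4 mm.

766 × 1083 mm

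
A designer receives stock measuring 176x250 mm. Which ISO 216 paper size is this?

B5 (176 × 250 mm)

Aspect ratio 250/176 ≈ 1.420 — close to the ISO √2 ≈ 1.414.
In the B-series (B0 = 1000 × 1414 mm): B5 = 176 × 250 mm.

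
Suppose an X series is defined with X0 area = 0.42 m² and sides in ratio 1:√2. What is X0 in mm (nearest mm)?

Let the short side be w mm. Then w · w√2 = 0.42 m² = 420,000 mm².
w² = 420,000/√2, so w ≈ 545.0 mm; long side = w√2 ≈ 770.7 mm.

545 × 771 mm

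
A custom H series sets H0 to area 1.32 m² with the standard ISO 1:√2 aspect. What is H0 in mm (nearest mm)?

Let the short side be w mm. Then w · w√2 = 1.32 m² = 1,320,000 mm².
w² = 1,320,000/√2, so w ≈ 966.1 mm; long side = w√2 ≈ 1366.3 mm.

966 × 1366 mm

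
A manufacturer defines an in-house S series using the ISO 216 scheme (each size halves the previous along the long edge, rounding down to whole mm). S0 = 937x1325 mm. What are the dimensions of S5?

S1 = 662 × 937 mm (from S0 by 1 halving).
S2: ⌊937/2⌋ × 662 = 468 × 662 mm
S3: ⌊662/2⌋ × 468 = 331 × 468 mm
S4: ⌊468/2⌋ × 331 = 234 × 331 mm
S5: ⌊331/2⌋ × 234 = 165 × 234 mm

165 × 234 mm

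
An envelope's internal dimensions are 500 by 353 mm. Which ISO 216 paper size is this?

B3 (353 × 500 mm)

Aspect ratio 500/353 ≈ 1.416 — close to the ISO √2 ≈ 1.414.
In the B-series (B0 = 1000 × 1414 mm): B3 = 353 × 500 mm.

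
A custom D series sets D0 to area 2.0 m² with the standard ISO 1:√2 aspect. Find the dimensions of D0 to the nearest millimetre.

1189 × 1682 mm

Let the short side be w mm. Then w · w√2 = 2.0 m² = 2,000,000 mm².
w² = 2,000,000/√2, so w ≈ 1189.2 mm; long side = w√2 ≈ 1681.8 mm.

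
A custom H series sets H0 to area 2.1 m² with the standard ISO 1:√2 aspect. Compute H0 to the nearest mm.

1219 × 1723 mm

Let the short side be w mm. Then w · w√2 = 2.1 m² = 2,100,000 mm².
w² = 2,100,000/√2, so w ≈ 1218.6 mm; long side = w√2 ≈ 1723.3 mm.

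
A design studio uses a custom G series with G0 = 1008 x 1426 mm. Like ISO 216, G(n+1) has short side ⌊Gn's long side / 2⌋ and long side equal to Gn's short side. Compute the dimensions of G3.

356 × 504 mm

G1: ⌊1426/2⌋ × 1008 = 713 × 1008 mm
G2: ⌊1008/2⌋ × 713 = 504 × 713 mm
G3: ⌊713/2⌋ × 504 = 356 × 504 mm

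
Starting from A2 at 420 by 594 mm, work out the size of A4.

210 × 297 mm

A3: ⌊594/2⌋ × 420 = 297 × 420 mm
A4: ⌊420/2⌋ × 297 = 210 × 297 mm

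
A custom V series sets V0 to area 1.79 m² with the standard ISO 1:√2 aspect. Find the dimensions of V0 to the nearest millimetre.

1125 × 1591 mm

Let the short side be w mm. Then w · w√2 = 1.79 m² = 1,790,000 mm².
w² = 1,790,000/√2, so w ≈ 1125.0 mm; long side = w√2 ≈ 1591.1 mm.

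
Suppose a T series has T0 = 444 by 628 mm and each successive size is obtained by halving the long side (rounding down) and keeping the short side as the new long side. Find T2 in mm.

222 × 314 mm

T1: ⌊628/2⌋ × 444 = 314 × 444 mm
T2: ⌊444/2⌋ × 314 = 222 × 314 mm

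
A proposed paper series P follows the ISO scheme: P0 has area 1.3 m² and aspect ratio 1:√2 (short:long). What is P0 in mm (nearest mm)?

959 × 1356 mm

Let the short side be w mm. Then w · w√2 = 1.3 m² = 1,300,000 mm².
w² = 1,300,000/√2, so w ≈ 958.8 mm; long side = w√2 ≈ 1355.9 mm.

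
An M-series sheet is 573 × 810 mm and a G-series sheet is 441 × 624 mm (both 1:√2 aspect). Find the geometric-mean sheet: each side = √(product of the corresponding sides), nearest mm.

Short side: √(573 · 441) = √252693 ≈ 502.7 → 503 mm
Long side: √(810 · 624) = √505440 ≈ 710.9 → 711 mm

503 × 711 mm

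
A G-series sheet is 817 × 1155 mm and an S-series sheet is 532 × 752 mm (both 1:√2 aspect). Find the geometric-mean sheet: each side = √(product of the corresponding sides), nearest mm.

659 × 932 mm

Short side: √(817 · 532) = √434644 ≈ 659.3 → 659 mm
Long side: √(1155 · 752) = √868560 ≈ 932.0 → 932 mm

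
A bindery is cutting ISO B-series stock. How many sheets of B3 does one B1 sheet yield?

Each ISO step halves the sheet: 1 × B1 → 2 × B2 → 4 × B3
From B1 to B3 is 2 halving steps: 2^2 = 4.

4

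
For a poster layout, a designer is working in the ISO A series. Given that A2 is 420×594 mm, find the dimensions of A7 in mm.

A3: ⌊594/2⌋ × 420 = 297 × 420 mm
A4: ⌊420/2⌋ × 297 = 210 × 297 mm
A5: ⌊297/2⌋ × 210 = 148 × 210 mm
A6: ⌊210/2⌋ × 148 = 105 × 148 mm
A7: ⌊148/2⌋ × 105 = 74 × 105 mm

74 × 105 mm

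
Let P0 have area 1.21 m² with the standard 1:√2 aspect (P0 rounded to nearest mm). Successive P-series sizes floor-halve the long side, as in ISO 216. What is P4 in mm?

Let P0's short side be w mm. w · w√2 = 1.21 m² = 1,210,000 mm², so w ≈ 925.0 mm and w√2 ≈ 1308.1 mm → P0 = 925 × 1308 mm.
P1: ⌊1308/2⌋ × 925 = 654 × 925 mm
P2: ⌊925/2⌋ × 654 = 462 × 654 mm
P3: ⌊654/2⌋ × 462 = 327 × 462 mm
P4: ⌊462/2⌋ × 327 = 231 × 327 mm

231 × 327 mm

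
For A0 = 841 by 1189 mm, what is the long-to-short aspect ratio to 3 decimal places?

1.414

1189 / 841 = 1.414
Matches √2 ≈ 1.414 — the ISO 216 defining ratio.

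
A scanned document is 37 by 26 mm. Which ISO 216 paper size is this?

Aspect ratio 37/26 ≈ 1.423 — close to the ISO √2 ≈ 1.414.
In the A-series (A0 area = 1 m²): A10 = 26 × 37 mm.

A10 (26 × 37 mm)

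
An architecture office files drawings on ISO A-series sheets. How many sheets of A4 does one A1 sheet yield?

8

Each ISO step halves the sheet: 1 × A1 → 2 × A2 → 4 × A3 → 8 × A4
From A1 to A4 is 3 halving steps: 2^3 = 8.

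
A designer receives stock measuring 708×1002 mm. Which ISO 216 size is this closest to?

B1 (707 × 1000 mm)

Aspect ratio 1002/708 ≈ 1.415 — close to the ISO √2 ≈ 1.414.
In the B-series (B0 = 1000 × 1414 mm): B1 = 707 × 1000 mm.
Off by 3 mm total — nearest standard size.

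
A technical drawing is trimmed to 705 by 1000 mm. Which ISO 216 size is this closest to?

Aspect ratio 1000/705 ≈ 1.418 — close to the ISO √2 ≈ 1.414.
In the B-series (B0 = 1000 × 1414 mm): B1 = 707 × 1000 mm.
Off by 2 mm total — nearest standard size.

B1 (707 × 1000 mm)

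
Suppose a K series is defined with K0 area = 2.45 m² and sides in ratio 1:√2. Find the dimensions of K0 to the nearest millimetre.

Let the short side be w mm. Then w · w√2 = 2.45 m² = 2,450,000 mm².
w² = 2,450,000/√2, so w ≈ 1316.2 mm; long side = w√2 ≈ 1861.4 mm.

1316 × 1861 mm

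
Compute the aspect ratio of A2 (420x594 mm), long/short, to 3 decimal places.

1.414

594 / 420 = 1.414
Matches √2 ≈ 1.414 — the ISO 216 defining ratio.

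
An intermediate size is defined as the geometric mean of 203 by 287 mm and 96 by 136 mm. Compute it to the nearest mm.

140 × 198 mm

Short side: √(203 · 96) = √19488 ≈ 139.6 → 140 mm
Long side: √(287 · 136) = √39032 ≈ 197.6 → 198 mm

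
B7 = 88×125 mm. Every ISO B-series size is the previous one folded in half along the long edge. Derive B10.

B8: ⌊125/2⌋ × 88 = 62 × 88 mm
B9: ⌊88/2⌋ × 62 = 44 × 62 mm
B10: ⌊62/2⌋ × 44 = 31 × 44 mm

31 × 44 mm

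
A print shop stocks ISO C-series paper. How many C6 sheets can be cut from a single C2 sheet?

C2 = 458 × 648 mm; C6 = 114 × 162 mm.
Each halving step doubles the count; 4 steps from C2 to C6.
2^4 = 16.

16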